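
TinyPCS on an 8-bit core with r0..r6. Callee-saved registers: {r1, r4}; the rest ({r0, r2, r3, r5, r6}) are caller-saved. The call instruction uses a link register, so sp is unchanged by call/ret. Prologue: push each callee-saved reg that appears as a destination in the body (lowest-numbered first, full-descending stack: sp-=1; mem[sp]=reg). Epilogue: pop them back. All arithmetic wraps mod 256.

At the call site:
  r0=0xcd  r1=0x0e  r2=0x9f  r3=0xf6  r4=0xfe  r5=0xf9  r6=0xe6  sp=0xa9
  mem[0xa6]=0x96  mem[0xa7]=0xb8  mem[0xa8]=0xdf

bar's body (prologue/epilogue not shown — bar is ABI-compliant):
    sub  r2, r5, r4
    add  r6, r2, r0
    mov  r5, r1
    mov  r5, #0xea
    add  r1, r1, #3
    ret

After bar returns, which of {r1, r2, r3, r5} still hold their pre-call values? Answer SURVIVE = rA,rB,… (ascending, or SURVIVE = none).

prologue: push r1 -> mem[0xa8]=0x0e, sp=0xa8
body[0] sub  r2, r5, r4 -> r2=0xfb
body[1] add  r6, r2, r0 -> r6=0xc8
body[2] mov  r5, r1 -> r5=0x0e
body[3] mov  r5, #0xea -> r5=0xea
body[4] add  r1, r1, #3 -> r1=0x11
epilogue: pop r1=0x0e, sp=0xa9
r1: callee-saved, written=True
r2: caller-saved, written=True
r3: caller-saved, written=False
r5: caller-saved, written=True

SURVIVE = r1,r3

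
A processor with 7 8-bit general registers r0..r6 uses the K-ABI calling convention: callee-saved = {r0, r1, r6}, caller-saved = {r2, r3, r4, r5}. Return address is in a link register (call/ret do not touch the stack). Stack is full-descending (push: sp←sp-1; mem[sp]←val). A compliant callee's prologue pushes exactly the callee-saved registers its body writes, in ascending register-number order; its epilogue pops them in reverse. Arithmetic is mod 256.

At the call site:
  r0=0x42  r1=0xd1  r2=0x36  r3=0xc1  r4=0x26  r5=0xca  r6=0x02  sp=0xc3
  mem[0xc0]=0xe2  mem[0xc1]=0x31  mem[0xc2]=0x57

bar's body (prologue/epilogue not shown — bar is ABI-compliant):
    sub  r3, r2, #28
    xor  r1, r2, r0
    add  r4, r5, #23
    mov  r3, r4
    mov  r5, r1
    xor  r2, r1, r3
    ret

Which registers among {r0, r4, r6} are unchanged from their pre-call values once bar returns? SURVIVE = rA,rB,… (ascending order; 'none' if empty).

SURVIVE = r0,r6

prologue: push r1 -> mem[0xc2]=0xd1, sp=0xc2
body[0] sub  r3, r2, #28 -> r3=0x1a
body[1] xor  r1, r2, r0 -> r1=0x74
body[2] add  r4, r5, #23 -> r4=0xe1
body[3] mov  r3, r4 -> r3=0xe1
body[4] mov  r5, r1 -> r5=0x74
body[5] xor  r2, r1, r3 -> r2=0x95
epilogue: pop r1=0xd1, sp=0xc3
r0: callee-saved, written=False
r4: caller-saved, written=True
r6: callee-saved, written=False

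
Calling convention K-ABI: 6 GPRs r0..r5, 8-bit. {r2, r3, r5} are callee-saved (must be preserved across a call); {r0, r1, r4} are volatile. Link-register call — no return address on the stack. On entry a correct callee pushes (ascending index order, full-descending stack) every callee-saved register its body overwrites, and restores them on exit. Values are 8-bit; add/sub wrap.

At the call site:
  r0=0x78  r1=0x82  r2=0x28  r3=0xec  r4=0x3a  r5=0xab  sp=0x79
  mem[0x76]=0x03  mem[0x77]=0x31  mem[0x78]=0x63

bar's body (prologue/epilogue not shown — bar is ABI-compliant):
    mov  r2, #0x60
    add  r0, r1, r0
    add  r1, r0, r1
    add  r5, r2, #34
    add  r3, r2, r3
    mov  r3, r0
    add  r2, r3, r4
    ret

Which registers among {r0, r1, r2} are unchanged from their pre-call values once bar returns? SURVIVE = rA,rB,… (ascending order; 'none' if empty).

SURVIVE = r2

prologue: push r2 -> mem[0x78]=0x28, sp=0x78
prologue: push r3 -> mem[0x77]=0xec, sp=0x77
prologue: push r5 -> mem[0x76]=0xab, sp=0x76
body[0] mov  r2, #0x60 -> r2=0x60
body[1] add  r0, r1, r0 -> r0=0xfa
body[2] add  r1, r0, r1 -> r1=0x7c
body[3] add  r5, r2, #34 -> r5=0x82
body[4] add  r3, r2, r3 -> r3=0x4c
body[5] mov  r3, r0 -> r3=0xfa
body[6] add  r2, r3, r4 -> r2=0x34
epilogue: pop r5=0xab, sp=0x77
epilogue: pop r3=0xec, sp=0x78
epilogue: pop r2=0x28, sp=0x79
r0: caller-saved, written=True
r1: caller-saved, written=True
r2: callee-saved, written=True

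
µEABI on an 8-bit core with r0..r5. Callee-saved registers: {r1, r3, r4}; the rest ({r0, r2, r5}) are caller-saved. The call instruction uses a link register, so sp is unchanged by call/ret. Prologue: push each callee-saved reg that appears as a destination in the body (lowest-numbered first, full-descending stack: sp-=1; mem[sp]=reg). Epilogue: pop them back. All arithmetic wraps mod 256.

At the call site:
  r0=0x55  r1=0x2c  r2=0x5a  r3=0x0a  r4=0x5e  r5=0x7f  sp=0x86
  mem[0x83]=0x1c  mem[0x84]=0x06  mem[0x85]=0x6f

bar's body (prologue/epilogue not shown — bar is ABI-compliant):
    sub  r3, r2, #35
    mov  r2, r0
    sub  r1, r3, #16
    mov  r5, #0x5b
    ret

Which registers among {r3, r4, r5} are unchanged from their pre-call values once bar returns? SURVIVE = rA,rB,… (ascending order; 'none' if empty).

SURVIVE = r3,r4

prologue: push r1 -> mem[0x85]=0x2c, sp=0x85
prologue: push r3 -> mem[0x84]=0x0a, sp=0x84
body[0] sub  r3, r2, #35 -> r3=0x37
body[1] mov  r2, r0 -> r2=0x55
body[2] sub  r1, r3, #16 -> r1=0x27
body[3] mov  r5, #0x5b -> r5=0x5b
epilogue: pop r3=0x0a, sp=0x85
epilogue: pop r1=0x2c, sp=0x86
r3: callee-saved, written=True
r4: callee-saved, written=False
r5: caller-saved, written=True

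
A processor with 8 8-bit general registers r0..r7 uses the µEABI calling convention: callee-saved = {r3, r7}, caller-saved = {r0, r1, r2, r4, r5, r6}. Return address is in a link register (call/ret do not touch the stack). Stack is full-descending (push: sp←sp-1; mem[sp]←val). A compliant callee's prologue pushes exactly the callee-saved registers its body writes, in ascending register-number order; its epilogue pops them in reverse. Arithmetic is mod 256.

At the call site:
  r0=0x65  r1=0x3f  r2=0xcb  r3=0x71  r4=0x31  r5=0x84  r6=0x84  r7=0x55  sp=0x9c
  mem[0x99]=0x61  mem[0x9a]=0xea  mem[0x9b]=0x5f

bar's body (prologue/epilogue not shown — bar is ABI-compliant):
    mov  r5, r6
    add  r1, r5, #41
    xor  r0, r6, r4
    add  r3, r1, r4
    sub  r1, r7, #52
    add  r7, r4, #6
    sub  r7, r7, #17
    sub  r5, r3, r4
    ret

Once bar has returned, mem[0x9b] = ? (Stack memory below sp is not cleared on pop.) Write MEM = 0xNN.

prologue: push r3 → mem[0x9b]=0x71, sp=0x9b
prologue: push r7 → mem[0x9a]=0x55, sp=0x9a
body[0] mov  r5, r6 → r5=0x84
body[1] add  r1, r5, #41 → r1=0xad
body[2] xor  r0, r6, r4 → r0=0xb5
body[3] add  r3, r1, r4 → r3=0xde
body[4] sub  r1, r7, #52 → r1=0x21
body[5] add  r7, r4, #6 → r7=0x37
body[6] sub  r7, r7, #17 → r7=0x26
body[7] sub  r5, r3, r4 → r5=0xad
epilogue: pop r7=0x55, sp=0x9b
epilogue: pop r3=0x71, sp=0x9c
prologue pushed ['r3', 'r7'] at ['0x9b', '0x9a']

MEM = 0x71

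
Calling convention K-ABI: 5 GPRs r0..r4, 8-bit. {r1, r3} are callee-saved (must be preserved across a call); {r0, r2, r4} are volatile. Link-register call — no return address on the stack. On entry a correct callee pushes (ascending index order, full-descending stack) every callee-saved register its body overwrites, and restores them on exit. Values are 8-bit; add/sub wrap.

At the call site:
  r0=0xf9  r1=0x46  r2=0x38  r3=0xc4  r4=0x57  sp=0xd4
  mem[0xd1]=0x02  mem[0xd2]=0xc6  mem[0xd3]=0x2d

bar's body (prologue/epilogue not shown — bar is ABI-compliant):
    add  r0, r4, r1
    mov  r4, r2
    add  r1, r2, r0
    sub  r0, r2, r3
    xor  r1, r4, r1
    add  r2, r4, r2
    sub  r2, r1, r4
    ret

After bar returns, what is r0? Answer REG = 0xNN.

prologue: push r1 → mem[0xd3]=0x46, sp=0xd3
body[0] add  r0, r4, r1 → r0=0x9d
body[1] mov  r4, r2 → r4=0x38
body[2] add  r1, r2, r0 → r1=0xd5
body[3] sub  r0, r2, r3 → r0=0x74
body[4] xor  r1, r4, r1 → r1=0xed
body[5] add  r2, r4, r2 → r2=0x70
body[6] sub  r2, r1, r4 → r2=0xb5
epilogue: pop r1=0x46, sp=0xd4
r0 is caller-saved → body value

REG = 0x74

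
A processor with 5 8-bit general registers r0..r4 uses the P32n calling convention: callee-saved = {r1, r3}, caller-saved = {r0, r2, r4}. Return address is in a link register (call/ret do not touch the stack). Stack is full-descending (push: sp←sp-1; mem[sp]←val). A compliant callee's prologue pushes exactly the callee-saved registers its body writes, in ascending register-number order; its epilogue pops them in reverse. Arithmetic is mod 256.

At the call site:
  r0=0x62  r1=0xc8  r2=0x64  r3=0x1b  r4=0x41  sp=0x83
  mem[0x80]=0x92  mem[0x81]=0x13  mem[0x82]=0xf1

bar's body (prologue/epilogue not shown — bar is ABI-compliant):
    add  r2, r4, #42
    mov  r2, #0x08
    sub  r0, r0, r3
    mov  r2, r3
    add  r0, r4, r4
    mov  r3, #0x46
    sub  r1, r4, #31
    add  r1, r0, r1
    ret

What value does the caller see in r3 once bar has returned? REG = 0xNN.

REG = 0x1b

prologue: push r1 → mem[0x82]=0xc8, sp=0x82
prologue: push r3 → mem[0x81]=0x1b, sp=0x81
body[0] add  r2, r4, #42 → r2=0x6b
body[1] mov  r2, #0x08 → r2=0x08
body[2] sub  r0, r0, r3 → r0=0x47
body[3] mov  r2, r3 → r2=0x1b
body[4] add  r0, r4, r4 → r0=0x82
body[5] mov  r3, #0x46 → r3=0x46
body[6] sub  r1, r4, #31 → r1=0x22
body[7] add  r1, r0, r1 → r1=0xa4
epilogue: pop r3=0x1b, sp=0x82
epilogue: pop r1=0xc8, sp=0x83
r3 is callee-saved → restored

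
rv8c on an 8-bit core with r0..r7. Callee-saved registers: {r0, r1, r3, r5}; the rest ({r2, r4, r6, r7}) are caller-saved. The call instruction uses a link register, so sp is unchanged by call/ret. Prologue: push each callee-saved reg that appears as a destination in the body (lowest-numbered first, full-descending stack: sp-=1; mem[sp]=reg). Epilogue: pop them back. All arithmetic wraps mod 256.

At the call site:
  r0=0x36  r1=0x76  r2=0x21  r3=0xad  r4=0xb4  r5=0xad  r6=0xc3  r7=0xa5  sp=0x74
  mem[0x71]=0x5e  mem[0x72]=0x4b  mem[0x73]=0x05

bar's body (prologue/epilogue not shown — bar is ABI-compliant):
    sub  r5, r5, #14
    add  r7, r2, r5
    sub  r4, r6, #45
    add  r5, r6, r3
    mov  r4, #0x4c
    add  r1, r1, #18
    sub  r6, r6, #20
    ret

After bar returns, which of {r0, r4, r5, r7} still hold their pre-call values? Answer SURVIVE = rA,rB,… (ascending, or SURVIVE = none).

prologue: push r1 -> mem[0x73]=0x76, sp=0x73
prologue: push r5 -> mem[0x72]=0xad, sp=0x72
body[0] sub  r5, r5, #14 -> r5=0x9f
body[1] add  r7, r2, r5 -> r7=0xc0
body[2] sub  r4, r6, #45 -> r4=0x96
body[3] add  r5, r6, r3 -> r5=0x70
body[4] mov  r4, #0x4c -> r4=0x4c
body[5] add  r1, r1, #18 -> r1=0x88
body[6] sub  r6, r6, #20 -> r6=0xaf
epilogue: pop r5=0xad, sp=0x73
epilogue: pop r1=0x76, sp=0x74
r0: callee-saved, written=False
r4: caller-saved, written=True
r5: callee-saved, written=True
r7: caller-saved, written=True

SURVIVE = r0,r5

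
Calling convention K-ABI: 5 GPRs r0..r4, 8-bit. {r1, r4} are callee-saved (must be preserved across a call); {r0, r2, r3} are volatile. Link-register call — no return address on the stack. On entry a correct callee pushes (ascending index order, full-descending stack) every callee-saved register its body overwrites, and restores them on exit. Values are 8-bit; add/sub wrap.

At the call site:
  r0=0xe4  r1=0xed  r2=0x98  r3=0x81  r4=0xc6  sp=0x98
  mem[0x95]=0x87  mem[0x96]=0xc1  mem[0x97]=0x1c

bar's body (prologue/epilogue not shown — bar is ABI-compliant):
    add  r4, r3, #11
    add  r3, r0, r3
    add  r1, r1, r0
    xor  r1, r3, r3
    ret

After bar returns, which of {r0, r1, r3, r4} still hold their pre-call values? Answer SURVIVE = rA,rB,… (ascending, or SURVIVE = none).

SURVIVE = r0,r1,r4

prologue: push r1 -> mem[0x97]=0xed, sp=0x97
prologue: push r4 -> mem[0x96]=0xc6, sp=0x96
body[0] add  r4, r3, #11 -> r4=0x8c
body[1] add  r3, r0, r3 -> r3=0x65
body[2] add  r1, r1, r0 -> r1=0xd1
body[3] xor  r1, r3, r3 -> r1=0x00
epilogue: pop r4=0xc6, sp=0x97
epilogue: pop r1=0xed, sp=0x98
r0: caller-saved, written=False
r1: callee-saved, written=True
r3: caller-saved, written=True
r4: callee-saved, written=True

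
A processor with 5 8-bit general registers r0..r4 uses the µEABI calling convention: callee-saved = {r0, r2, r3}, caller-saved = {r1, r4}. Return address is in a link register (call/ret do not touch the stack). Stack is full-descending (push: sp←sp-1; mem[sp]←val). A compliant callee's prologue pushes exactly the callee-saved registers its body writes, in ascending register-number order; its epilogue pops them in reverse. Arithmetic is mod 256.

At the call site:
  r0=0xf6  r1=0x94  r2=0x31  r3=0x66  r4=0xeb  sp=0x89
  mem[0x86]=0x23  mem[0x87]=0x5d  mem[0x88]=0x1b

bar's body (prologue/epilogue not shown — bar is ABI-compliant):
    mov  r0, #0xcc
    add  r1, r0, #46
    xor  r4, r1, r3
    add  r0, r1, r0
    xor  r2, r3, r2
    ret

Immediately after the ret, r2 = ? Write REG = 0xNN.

REG = 0x31

prologue: push r0 → mem[0x88]=0xf6, sp=0x88
prologue: push r2 → mem[0x87]=0x31, sp=0x87
body[0] mov  r0, #0xcc → r0=0xcc
body[1] add  r1, r0, #46 → r1=0xfa
body[2] xor  r4, r1, r3 → r4=0x9c
body[3] add  r0, r1, r0 → r0=0xc6
body[4] xor  r2, r3, r2 → r2=0x57
epilogue: pop r2=0x31, sp=0x88
epilogue: pop r0=0xf6, sp=0x89
r2 is callee-saved → restored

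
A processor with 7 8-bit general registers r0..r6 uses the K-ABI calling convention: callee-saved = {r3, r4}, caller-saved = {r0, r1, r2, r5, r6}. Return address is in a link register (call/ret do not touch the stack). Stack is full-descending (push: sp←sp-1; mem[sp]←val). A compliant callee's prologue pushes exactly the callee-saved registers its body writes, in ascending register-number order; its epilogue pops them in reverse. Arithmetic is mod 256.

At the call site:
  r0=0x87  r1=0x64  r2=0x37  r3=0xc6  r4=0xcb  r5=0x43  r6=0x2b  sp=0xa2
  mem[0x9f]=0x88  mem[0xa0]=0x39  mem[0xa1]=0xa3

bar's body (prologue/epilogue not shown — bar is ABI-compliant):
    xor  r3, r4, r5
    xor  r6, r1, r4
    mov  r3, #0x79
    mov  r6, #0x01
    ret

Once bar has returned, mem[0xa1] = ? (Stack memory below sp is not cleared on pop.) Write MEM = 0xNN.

MEM = 0xc6

prologue: push r3 -> mem[0xa1]=0xc6, sp=0xa1
body[0] xor  r3, r4, r5 -> r3=0x88
body[1] xor  r6, r1, r4 -> r6=0xaf
body[2] mov  r3, #0x79 -> r3=0x79
body[3] mov  r6, #0x01 -> r6=0x01
epilogue: pop r3=0xc6, sp=0xa2
prologue pushed ['r3'] at ['0xa1']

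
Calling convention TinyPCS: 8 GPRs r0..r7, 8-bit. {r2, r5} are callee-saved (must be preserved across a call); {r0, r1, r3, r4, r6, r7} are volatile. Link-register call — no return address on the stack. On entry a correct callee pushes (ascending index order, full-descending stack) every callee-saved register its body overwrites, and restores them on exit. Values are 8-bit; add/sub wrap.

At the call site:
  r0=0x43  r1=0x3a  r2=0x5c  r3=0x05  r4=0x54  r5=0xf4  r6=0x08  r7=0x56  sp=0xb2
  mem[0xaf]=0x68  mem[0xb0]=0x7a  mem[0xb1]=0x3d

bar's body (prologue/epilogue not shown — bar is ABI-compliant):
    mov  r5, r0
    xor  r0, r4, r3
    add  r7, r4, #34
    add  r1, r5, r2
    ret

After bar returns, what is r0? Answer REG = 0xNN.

prologue: push r5 → mem[0xb1]=0xf4, sp=0xb1
body[0] mov  r5, r0 → r5=0x43
body[1] xor  r0, r4, r3 → r0=0x51
body[2] add  r7, r4, #34 → r7=0x76
body[3] add  r1, r5, r2 → r1=0x9f
epilogue: pop r5=0xf4, sp=0xb2
r0 is caller-saved → body value

REG = 0x51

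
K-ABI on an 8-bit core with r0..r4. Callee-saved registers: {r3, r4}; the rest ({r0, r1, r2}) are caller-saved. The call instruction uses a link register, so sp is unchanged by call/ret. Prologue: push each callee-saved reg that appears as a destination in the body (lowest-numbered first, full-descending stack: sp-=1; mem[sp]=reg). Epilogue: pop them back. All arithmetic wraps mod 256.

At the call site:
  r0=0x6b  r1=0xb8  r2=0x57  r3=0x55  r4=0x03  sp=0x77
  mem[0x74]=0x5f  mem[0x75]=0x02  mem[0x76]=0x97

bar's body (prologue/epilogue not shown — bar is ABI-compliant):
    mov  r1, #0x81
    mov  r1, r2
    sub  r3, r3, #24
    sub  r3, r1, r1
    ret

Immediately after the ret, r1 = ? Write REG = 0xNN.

prologue: push r3 → mem[0x76]=0x55, sp=0x76
body[0] mov  r1, #0x81 → r1=0x81
body[1] mov  r1, r2 → r1=0x57
body[2] sub  r3, r3, #24 → r3=0x3d
body[3] sub  r3, r1, r1 → r3=0x00
epilogue: pop r3=0x55, sp=0x77
r1 is caller-saved → body value

REG = 0x57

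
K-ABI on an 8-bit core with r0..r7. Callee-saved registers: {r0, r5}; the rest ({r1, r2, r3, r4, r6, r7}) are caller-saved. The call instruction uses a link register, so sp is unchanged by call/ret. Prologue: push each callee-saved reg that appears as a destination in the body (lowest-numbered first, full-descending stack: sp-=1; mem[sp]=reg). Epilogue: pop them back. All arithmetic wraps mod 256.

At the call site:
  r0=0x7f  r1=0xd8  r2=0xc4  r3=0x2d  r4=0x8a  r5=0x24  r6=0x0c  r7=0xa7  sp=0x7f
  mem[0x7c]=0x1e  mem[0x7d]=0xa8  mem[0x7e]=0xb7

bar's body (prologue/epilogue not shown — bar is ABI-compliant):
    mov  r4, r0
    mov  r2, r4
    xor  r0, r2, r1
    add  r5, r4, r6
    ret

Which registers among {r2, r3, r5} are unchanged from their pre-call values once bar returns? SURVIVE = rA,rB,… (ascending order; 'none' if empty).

prologue: push r0 -> mem[0x7e]=0x7f, sp=0x7e
prologue: push r5 -> mem[0x7d]=0x24, sp=0x7d
body[0] mov  r4, r0 -> r4=0x7f
body[1] mov  r2, r4 -> r2=0x7f
body[2] xor  r0, r2, r1 -> r0=0xa7
body[3] add  r5, r4, r6 -> r5=0x8b
epilogue: pop r5=0x24, sp=0x7e
epilogue: pop r0=0x7f, sp=0x7f
r2: caller-saved, written=True
r3: caller-saved, written=False
r5: callee-saved, written=True

SURVIVE = r3,r5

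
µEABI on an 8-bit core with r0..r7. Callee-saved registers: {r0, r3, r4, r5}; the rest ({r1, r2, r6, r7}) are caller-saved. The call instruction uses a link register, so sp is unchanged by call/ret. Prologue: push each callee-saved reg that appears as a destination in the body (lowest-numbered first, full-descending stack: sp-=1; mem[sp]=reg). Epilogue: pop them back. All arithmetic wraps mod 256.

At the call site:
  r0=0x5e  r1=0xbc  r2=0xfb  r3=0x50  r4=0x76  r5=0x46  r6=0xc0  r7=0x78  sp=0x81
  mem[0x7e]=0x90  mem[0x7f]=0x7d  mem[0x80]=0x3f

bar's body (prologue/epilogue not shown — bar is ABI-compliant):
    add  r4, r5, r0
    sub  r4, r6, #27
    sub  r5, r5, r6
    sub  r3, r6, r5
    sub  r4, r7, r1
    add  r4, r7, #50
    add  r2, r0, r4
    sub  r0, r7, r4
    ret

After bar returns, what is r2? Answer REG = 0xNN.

REG = 0x08

prologue: push r0 -> mem[0x80]=0x5e, sp=0x80
prologue: push r3 -> mem[0x7f]=0x50, sp=0x7f
prologue: push r4 -> mem[0x7e]=0x76, sp=0x7e
prologue: push r5 -> mem[0x7d]=0x46, sp=0x7d
body[0] add  r4, r5, r0 -> r4=0xa4
body[1] sub  r4, r6, #27 -> r4=0xa5
body[2] sub  r5, r5, r6 -> r5=0x86
body[3] sub  r3, r6, r5 -> r3=0x3a
body[4] sub  r4, r7, r1 -> r4=0xbc
body[5] add  r4, r7, #50 -> r4=0xaa
body[6] add  r2, r0, r4 -> r2=0x08
body[7] sub  r0, r7, r4 -> r0=0xce
epilogue: pop r5=0x46, sp=0x7e
epilogue: pop r4=0x76, sp=0x7f
epilogue: pop r3=0x50, sp=0x80
epilogue: pop r0=0x5e, sp=0x81
r2 is caller-saved -> body value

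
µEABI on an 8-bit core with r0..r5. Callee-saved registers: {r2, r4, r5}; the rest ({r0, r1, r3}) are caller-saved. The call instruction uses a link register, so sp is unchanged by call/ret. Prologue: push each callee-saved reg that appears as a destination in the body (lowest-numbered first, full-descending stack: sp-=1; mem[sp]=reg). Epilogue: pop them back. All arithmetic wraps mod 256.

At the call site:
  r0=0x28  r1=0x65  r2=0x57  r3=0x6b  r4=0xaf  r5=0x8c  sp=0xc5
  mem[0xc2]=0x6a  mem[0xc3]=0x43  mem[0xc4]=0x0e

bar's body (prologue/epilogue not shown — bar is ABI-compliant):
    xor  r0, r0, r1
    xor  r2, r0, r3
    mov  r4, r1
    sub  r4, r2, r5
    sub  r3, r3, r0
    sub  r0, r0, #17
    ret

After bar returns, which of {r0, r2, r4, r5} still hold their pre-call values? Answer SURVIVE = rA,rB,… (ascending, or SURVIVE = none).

prologue: push r2 → mem[0xc4]=0x57, sp=0xc4
prologue: push r4 → mem[0xc3]=0xaf, sp=0xc3
body[0] xor  r0, r0, r1 → r0=0x4d
body[1] xor  r2, r0, r3 → r2=0x26
body[2] mov  r4, r1 → r4=0x65
body[3] sub  r4, r2, r5 → r4=0x9a
body[4] sub  r3, r3, r0 → r3=0x1e
body[5] sub  r0, r0, #17 → r0=0x3c
epilogue: pop r4=0xaf, sp=0xc4
epilogue: pop r2=0x57, sp=0xc5
r0: caller-saved, written=True
r2: callee-saved, written=True
r4: callee-saved, written=True
r5: callee-saved, written=False

SURVIVE = r2,r4,r5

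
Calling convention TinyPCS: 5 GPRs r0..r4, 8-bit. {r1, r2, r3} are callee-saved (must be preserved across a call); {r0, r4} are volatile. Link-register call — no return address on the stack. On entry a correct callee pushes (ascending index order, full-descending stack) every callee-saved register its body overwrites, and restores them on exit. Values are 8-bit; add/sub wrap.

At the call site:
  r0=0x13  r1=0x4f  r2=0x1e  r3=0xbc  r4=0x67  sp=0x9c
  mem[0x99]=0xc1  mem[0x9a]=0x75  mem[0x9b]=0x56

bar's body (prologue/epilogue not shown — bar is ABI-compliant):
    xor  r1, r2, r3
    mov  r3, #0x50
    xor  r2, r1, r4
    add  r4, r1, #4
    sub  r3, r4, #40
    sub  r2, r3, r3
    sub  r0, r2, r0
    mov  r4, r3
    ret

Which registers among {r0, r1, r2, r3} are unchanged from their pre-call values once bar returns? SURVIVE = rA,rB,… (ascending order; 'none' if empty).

SURVIVE = r1,r2,r3

prologue: push r1 → mem[0x9b]=0x4f, sp=0x9b
prologue: push r2 → mem[0x9a]=0x1e, sp=0x9a
prologue: push r3 → mem[0x99]=0xbc, sp=0x99
body[0] xor  r1, r2, r3 → r1=0xa2
body[1] mov  r3, #0x50 → r3=0x50
body[2] xor  r2, r1, r4 → r2=0xc5
body[3] add  r4, r1, #4 → r4=0xa6
body[4] sub  r3, r4, #40 → r3=0x7e
body[5] sub  r2, r3, r3 → r2=0x00
body[6] sub  r0, r2, r0 → r0=0xed
body[7] mov  r4, r3 → r4=0x7e
epilogue: pop r3=0xbc, sp=0x9a
epilogue: pop r2=0x1e, sp=0x9b
epilogue: pop r1=0x4f, sp=0x9c
r0: caller-saved, written=True
r1: callee-saved, written=True
r2: callee-saved, written=True
r3: callee-saved, written=True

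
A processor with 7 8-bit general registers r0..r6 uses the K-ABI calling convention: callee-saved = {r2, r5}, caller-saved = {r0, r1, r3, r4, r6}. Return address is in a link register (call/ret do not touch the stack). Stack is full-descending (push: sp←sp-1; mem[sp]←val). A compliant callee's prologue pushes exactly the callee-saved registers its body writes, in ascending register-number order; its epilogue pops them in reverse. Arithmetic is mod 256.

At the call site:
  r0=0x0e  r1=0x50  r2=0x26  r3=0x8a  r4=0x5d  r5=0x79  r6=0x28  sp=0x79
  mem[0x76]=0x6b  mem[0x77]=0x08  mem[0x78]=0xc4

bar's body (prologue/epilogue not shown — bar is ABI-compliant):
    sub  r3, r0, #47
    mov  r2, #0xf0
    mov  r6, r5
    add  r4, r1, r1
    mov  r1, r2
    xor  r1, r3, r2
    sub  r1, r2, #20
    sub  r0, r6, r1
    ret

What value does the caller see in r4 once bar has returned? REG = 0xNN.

REG = 0xa0

prologue: push r2 -> mem[0x78]=0x26, sp=0x78
body[0] sub  r3, r0, #47 -> r3=0xdf
body[1] mov  r2, #0xf0 -> r2=0xf0
body[2] mov  r6, r5 -> r6=0x79
body[3] add  r4, r1, r1 -> r4=0xa0
body[4] mov  r1, r2 -> r1=0xf0
body[5] xor  r1, r3, r2 -> r1=0x2f
body[6] sub  r1, r2, #20 -> r1=0xdc
body[7] sub  r0, r6, r1 -> r0=0x9d
epilogue: pop r2=0x26, sp=0x79
r4 is caller-saved -> body value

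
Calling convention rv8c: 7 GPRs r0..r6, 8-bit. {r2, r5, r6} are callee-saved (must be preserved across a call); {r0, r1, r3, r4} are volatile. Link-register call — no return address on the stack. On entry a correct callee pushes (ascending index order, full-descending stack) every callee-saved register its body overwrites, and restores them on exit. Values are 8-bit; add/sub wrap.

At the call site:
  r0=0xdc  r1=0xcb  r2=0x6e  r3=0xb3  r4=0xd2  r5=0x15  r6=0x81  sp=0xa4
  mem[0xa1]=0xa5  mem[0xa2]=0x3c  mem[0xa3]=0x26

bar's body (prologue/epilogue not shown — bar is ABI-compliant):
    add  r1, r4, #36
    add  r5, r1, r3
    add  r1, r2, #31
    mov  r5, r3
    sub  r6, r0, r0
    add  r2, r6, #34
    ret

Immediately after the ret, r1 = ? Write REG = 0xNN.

prologue: push r2 -> mem[0xa3]=0x6e, sp=0xa3
prologue: push r5 -> mem[0xa2]=0x15, sp=0xa2
prologue: push r6 -> mem[0xa1]=0x81, sp=0xa1
body[0] add  r1, r4, #36 -> r1=0xf6
body[1] add  r5, r1, r3 -> r5=0xa9
body[2] add  r1, r2, #31 -> r1=0x8d
body[3] mov  r5, r3 -> r5=0xb3
body[4] sub  r6, r0, r0 -> r6=0x00
body[5] add  r2, r6, #34 -> r2=0x22
epilogue: pop r6=0x81, sp=0xa2
epilogue: pop r5=0x15, sp=0xa3
epilogue: pop r2=0x6e, sp=0xa4
r1 is caller-saved -> body value

REG = 0x8d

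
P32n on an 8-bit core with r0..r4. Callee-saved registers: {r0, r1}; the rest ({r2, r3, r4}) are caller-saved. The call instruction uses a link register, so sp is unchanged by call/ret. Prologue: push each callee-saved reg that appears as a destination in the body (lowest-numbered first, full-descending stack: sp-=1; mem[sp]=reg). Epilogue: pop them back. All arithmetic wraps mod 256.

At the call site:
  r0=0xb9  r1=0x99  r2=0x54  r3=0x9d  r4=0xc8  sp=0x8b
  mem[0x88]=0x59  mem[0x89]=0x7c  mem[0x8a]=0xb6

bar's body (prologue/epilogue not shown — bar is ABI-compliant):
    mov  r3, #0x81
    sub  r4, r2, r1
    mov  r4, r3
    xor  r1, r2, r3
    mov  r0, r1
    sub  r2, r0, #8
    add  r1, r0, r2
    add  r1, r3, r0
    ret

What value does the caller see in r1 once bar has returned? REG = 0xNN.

prologue: push r0 -> mem[0x8a]=0xb9, sp=0x8a
prologue: push r1 -> mem[0x89]=0x99, sp=0x89
body[0] mov  r3, #0x81 -> r3=0x81
body[1] sub  r4, r2, r1 -> r4=0xbb
body[2] mov  r4, r3 -> r4=0x81
body[3] xor  r1, r2, r3 -> r1=0xd5
body[4] mov  r0, r1 -> r0=0xd5
body[5] sub  r2, r0, #8 -> r2=0xcd
body[6] add  r1, r0, r2 -> r1=0xa2
body[7] add  r1, r3, r0 -> r1=0x56
epilogue: pop r1=0x99, sp=0x8a
epilogue: pop r0=0xb9, sp=0x8b
r1 is callee-saved -> restored

REG = 0x99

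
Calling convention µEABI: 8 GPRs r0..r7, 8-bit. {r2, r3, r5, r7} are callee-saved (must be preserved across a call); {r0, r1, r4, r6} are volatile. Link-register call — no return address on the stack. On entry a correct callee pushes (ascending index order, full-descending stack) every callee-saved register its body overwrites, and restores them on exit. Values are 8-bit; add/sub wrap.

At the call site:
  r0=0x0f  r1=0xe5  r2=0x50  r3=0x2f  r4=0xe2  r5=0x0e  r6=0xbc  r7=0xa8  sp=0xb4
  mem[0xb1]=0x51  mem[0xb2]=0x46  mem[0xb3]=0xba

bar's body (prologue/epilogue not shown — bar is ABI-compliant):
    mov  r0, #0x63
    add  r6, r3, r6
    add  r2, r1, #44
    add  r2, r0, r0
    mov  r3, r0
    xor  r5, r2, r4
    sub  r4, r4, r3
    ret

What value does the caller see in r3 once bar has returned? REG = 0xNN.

prologue: push r2 → mem[0xb3]=0x50, sp=0xb3
prologue: push r3 → mem[0xb2]=0x2f, sp=0xb2
prologue: push r5 → mem[0xb1]=0x0e, sp=0xb1
body[0] mov  r0, #0x63 → r0=0x63
body[1] add  r6, r3, r6 → r6=0xeb
body[2] add  r2, r1, #44 → r2=0x11
body[3] add  r2, r0, r0 → r2=0xc6
body[4] mov  r3, r0 → r3=0x63
body[5] xor  r5, r2, r4 → r5=0x24
body[6] sub  r4, r4, r3 → r4=0x7f
epilogue: pop r5=0x0e, sp=0xb2
epilogue: pop r3=0x2f, sp=0xb3
epilogue: pop r2=0x50, sp=0xb4
r3 is callee-saved → restored

REG = 0x2f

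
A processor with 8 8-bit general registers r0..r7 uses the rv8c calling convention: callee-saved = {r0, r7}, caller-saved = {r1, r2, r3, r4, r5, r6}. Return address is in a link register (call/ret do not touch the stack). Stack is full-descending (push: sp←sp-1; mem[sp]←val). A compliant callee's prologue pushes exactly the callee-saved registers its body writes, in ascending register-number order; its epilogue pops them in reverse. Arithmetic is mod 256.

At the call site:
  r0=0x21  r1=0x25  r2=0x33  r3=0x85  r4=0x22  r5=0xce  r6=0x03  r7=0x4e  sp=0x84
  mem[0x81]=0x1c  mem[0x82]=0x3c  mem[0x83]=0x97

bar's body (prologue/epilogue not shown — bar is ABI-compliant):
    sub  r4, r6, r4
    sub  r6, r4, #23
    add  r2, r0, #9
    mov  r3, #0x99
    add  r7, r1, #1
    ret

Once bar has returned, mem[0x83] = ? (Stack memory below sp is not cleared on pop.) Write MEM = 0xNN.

prologue: push r7 -> mem[0x83]=0x4e, sp=0x83
body[0] sub  r4, r6, r4 -> r4=0xe1
body[1] sub  r6, r4, #23 -> r6=0xca
body[2] add  r2, r0, #9 -> r2=0x2a
body[3] mov  r3, #0x99 -> r3=0x99
body[4] add  r7, r1, #1 -> r7=0x26
epilogue: pop r7=0x4e, sp=0x84
prologue pushed ['r7'] at ['0x83']

MEM = 0x4e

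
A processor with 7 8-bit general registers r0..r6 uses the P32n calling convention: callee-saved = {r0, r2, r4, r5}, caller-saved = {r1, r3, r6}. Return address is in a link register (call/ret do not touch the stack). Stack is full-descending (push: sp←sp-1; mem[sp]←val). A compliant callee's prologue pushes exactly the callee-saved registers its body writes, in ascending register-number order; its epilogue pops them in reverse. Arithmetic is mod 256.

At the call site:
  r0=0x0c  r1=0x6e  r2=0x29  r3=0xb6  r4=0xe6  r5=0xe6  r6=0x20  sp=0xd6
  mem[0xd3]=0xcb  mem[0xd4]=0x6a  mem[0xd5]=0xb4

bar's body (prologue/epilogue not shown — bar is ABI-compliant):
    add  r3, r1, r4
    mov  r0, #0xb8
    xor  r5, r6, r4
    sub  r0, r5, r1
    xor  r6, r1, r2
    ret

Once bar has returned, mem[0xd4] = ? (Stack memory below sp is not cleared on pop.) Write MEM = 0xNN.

prologue: push r0 -> mem[0xd5]=0x0c, sp=0xd5
prologue: push r5 -> mem[0xd4]=0xe6, sp=0xd4
body[0] add  r3, r1, r4 -> r3=0x54
body[1] mov  r0, #0xb8 -> r0=0xb8
body[2] xor  r5, r6, r4 -> r5=0xc6
body[3] sub  r0, r5, r1 -> r0=0x58
body[4] xor  r6, r1, r2 -> r6=0x47
epilogue: pop r5=0xe6, sp=0xd5
epilogue: pop r0=0x0c, sp=0xd6
prologue pushed ['r0', 'r5'] at ['0xd5', '0xd4']

MEM = 0xe6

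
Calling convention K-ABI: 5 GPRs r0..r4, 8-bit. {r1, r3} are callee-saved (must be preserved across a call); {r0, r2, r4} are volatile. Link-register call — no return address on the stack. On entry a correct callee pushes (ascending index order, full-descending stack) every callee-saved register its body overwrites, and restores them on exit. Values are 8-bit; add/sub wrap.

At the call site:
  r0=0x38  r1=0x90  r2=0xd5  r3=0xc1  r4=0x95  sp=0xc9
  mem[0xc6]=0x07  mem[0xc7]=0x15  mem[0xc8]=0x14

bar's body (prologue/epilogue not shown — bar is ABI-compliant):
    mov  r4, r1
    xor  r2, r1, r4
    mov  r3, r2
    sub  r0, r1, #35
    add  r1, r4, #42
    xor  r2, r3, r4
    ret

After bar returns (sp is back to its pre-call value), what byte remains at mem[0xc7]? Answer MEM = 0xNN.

MEM = 0xc1

prologue: push r1 -> mem[0xc8]=0x90, sp=0xc8
prologue: push r3 -> mem[0xc7]=0xc1, sp=0xc7
body[0] mov  r4, r1 -> r4=0x90
body[1] xor  r2, r1, r4 -> r2=0x00
body[2] mov  r3, r2 -> r3=0x00
body[3] sub  r0, r1, #35 -> r0=0x6d
body[4] add  r1, r4, #42 -> r1=0xba
body[5] xor  r2, r3, r4 -> r2=0x90
epilogue: pop r3=0xc1, sp=0xc8
epilogue: pop r1=0x90, sp=0xc9
prologue pushed ['r1', 'r3'] at ['0xc8', '0xc7']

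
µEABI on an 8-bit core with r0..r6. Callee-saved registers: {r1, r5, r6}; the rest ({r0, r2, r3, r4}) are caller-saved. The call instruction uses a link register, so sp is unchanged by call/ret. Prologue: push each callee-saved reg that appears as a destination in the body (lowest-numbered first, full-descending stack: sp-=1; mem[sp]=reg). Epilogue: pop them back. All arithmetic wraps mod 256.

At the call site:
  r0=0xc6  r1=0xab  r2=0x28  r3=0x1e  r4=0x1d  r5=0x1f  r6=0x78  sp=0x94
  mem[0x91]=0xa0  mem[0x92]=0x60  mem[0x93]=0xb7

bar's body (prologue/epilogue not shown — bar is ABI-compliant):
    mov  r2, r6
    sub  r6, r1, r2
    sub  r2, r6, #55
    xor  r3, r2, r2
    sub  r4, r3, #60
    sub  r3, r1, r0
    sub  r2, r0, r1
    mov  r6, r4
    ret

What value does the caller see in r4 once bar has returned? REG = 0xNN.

REG = 0xc4

prologue: push r6 -> mem[0x93]=0x78, sp=0x93
body[0] mov  r2, r6 -> r2=0x78
body[1] sub  r6, r1, r2 -> r6=0x33
body[2] sub  r2, r6, #55 -> r2=0xfc
body[3] xor  r3, r2, r2 -> r3=0x00
body[4] sub  r4, r3, #60 -> r4=0xc4
body[5] sub  r3, r1, r0 -> r3=0xe5
body[6] sub  r2, r0, r1 -> r2=0x1b
body[7] mov  r6, r4 -> r6=0xc4
epilogue: pop r6=0x78, sp=0x94
r4 is caller-saved -> body value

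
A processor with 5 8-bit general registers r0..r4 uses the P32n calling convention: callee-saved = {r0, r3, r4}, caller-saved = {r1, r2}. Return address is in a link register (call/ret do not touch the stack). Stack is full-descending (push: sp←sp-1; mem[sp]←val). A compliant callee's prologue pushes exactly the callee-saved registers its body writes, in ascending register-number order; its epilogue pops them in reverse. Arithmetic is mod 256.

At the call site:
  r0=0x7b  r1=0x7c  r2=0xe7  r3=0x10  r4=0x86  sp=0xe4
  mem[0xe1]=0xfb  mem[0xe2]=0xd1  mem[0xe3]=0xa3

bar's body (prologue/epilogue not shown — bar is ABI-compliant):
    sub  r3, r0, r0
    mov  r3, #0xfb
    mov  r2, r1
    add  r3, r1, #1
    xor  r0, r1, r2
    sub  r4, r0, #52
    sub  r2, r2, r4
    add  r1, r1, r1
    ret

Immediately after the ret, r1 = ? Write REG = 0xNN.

prologue: push r0 → mem[0xe3]=0x7b, sp=0xe3
prologue: push r3 → mem[0xe2]=0x10, sp=0xe2
prologue: push r4 → mem[0xe1]=0x86, sp=0xe1
body[0] sub  r3, r0, r0 → r3=0x00
body[1] mov  r3, #0xfb → r3=0xfb
body[2] mov  r2, r1 → r2=0x7c
body[3] add  r3, r1, #1 → r3=0x7d
body[4] xor  r0, r1, r2 → r0=0x00
body[5] sub  r4, r0, #52 → r4=0xcc
body[6] sub  r2, r2, r4 → r2=0xb0
body[7] add  r1, r1, r1 → r1=0xf8
epilogue: pop r4=0x86, sp=0xe2
epilogue: pop r3=0x10, sp=0xe3
epilogue: pop r0=0x7b, sp=0xe4
r1 is caller-saved → body value

REG = 0xf8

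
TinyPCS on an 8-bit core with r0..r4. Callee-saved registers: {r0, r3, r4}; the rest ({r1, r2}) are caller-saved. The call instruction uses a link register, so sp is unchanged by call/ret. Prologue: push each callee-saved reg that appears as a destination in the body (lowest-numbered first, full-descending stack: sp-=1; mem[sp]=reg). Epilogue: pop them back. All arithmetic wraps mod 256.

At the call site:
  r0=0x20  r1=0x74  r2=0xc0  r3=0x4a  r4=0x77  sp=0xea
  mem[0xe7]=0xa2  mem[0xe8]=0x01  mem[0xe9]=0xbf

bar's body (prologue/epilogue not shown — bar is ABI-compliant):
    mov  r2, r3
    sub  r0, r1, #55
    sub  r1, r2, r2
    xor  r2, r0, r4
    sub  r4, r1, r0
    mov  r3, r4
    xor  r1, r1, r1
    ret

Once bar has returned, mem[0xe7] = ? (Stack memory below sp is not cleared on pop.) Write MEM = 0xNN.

MEM = 0x77

prologue: push r0 -> mem[0xe9]=0x20, sp=0xe9
prologue: push r3 -> mem[0xe8]=0x4a, sp=0xe8
prologue: push r4 -> mem[0xe7]=0x77, sp=0xe7
body[0] mov  r2, r3 -> r2=0x4a
body[1] sub  r0, r1, #55 -> r0=0x3d
body[2] sub  r1, r2, r2 -> r1=0x00
body[3] xor  r2, r0, r4 -> r2=0x4a
body[4] sub  r4, r1, r0 -> r4=0xc3
body[5] mov  r3, r4 -> r3=0xc3
body[6] xor  r1, r1, r1 -> r1=0x00
epilogue: pop r4=0x77, sp=0xe8
epilogue: pop r3=0x4a, sp=0xe9
epilogue: pop r0=0x20, sp=0xea
prologue pushed ['r0', 'r3', 'r4'] at ['0xe9', '0xe8', '0xe7']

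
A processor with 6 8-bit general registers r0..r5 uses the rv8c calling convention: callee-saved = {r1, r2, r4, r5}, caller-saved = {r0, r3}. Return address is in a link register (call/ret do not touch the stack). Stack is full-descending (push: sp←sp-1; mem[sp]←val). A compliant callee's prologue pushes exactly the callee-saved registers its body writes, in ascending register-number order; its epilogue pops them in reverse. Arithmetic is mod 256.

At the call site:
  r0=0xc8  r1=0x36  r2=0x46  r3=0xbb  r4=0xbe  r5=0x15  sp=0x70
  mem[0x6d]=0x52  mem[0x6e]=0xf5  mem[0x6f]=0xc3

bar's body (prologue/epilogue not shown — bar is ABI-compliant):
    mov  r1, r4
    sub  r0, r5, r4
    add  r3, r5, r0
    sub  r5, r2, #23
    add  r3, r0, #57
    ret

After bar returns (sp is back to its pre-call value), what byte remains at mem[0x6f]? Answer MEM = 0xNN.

prologue: push r1 → mem[0x6f]=0x36, sp=0x6f
prologue: push r5 → mem[0x6e]=0x15, sp=0x6e
body[0] mov  r1, r4 → r1=0xbe
body[1] sub  r0, r5, r4 → r0=0x57
body[2] add  r3, r5, r0 → r3=0x6c
body[3] sub  r5, r2, #23 → r5=0x2f
body[4] add  r3, r0, #57 → r3=0x90
epilogue: pop r5=0x15, sp=0x6f
epilogue: pop r1=0x36, sp=0x70
prologue pushed ['r1', 'r5'] at ['0x6f', '0x6e']

MEM = 0x36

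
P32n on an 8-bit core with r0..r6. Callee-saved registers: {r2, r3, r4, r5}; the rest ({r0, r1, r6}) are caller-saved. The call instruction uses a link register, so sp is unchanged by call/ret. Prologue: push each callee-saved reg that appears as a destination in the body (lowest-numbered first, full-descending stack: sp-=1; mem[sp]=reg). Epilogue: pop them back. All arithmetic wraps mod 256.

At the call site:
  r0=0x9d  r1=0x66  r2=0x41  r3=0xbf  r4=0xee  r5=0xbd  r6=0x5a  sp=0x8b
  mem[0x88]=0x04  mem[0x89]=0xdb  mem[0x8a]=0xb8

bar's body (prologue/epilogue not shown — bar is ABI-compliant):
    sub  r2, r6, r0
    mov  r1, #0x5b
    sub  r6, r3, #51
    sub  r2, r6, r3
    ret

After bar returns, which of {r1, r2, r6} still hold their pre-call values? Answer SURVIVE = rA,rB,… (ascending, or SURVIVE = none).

SURVIVE = r2

prologue: push r2 → mem[0x8a]=0x41, sp=0x8a
body[0] sub  r2, r6, r0 → r2=0xbd
body[1] mov  r1, #0x5b → r1=0x5b
body[2] sub  r6, r3, #51 → r6=0x8c
body[3] sub  r2, r6, r3 → r2=0xcd
epilogue: pop r2=0x41, sp=0x8b
r1: caller-saved, written=True
r2: callee-saved, written=True
r6: caller-saved, written=True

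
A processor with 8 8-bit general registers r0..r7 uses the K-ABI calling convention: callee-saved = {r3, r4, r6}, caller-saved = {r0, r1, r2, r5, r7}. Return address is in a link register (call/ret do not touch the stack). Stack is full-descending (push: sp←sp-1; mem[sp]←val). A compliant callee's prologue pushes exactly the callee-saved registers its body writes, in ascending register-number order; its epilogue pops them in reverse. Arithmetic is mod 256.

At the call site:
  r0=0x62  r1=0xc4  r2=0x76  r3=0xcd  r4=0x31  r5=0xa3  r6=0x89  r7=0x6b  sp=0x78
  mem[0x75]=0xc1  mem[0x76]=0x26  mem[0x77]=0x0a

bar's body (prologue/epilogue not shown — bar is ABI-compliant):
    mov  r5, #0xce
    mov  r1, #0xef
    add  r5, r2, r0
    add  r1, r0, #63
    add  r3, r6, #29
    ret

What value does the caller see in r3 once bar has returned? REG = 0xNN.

REG = 0xcd

prologue: push r3 -> mem[0x77]=0xcd, sp=0x77
body[0] mov  r5, #0xce -> r5=0xce
body[1] mov  r1, #0xef -> r1=0xef
body[2] add  r5, r2, r0 -> r5=0xd8
body[3] add  r1, r0, #63 -> r1=0xa1
body[4] add  r3, r6, #29 -> r3=0xa6
epilogue: pop r3=0xcd, sp=0x78
r3 is callee-saved -> restored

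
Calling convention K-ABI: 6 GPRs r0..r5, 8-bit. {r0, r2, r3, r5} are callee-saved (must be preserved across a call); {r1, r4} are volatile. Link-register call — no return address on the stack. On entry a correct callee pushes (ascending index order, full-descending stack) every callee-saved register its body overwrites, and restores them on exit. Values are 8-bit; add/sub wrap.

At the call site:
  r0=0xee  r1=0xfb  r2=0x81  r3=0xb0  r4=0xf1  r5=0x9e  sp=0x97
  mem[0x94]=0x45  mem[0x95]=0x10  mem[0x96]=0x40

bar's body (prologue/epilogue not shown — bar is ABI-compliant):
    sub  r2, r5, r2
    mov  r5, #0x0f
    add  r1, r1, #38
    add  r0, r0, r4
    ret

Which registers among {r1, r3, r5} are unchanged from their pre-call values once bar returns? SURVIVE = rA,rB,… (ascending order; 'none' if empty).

prologue: push r0 -> mem[0x96]=0xee, sp=0x96
prologue: push r2 -> mem[0x95]=0x81, sp=0x95
prologue: push r5 -> mem[0x94]=0x9e, sp=0x94
body[0] sub  r2, r5, r2 -> r2=0x1d
body[1] mov  r5, #0x0f -> r5=0x0f
body[2] add  r1, r1, #38 -> r1=0x21
body[3] add  r0, r0, r4 -> r0=0xdf
epilogue: pop r5=0x9e, sp=0x95
epilogue: pop r2=0x81, sp=0x96
epilogue: pop r0=0xee, sp=0x97
r1: caller-saved, written=True
r3: callee-saved, written=False
r5: callee-saved, written=True

SURVIVE = r3,r5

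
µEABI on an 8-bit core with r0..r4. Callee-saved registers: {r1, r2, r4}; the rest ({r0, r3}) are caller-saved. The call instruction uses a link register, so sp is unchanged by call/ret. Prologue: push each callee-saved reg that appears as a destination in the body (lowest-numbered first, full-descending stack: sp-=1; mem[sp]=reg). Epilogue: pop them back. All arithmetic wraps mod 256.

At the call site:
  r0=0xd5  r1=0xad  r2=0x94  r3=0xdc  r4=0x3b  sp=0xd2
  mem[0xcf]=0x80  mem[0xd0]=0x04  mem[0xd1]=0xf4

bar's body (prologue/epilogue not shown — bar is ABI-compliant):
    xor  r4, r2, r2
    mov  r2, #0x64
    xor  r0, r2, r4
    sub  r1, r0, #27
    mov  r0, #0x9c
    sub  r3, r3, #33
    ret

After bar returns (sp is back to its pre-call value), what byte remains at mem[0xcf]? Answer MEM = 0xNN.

MEM = 0x3b

prologue: push r1 -> mem[0xd1]=0xad, sp=0xd1
prologue: push r2 -> mem[0xd0]=0x94, sp=0xd0
prologue: push r4 -> mem[0xcf]=0x3b, sp=0xcf
body[0] xor  r4, r2, r2 -> r4=0x00
body[1] mov  r2, #0x64 -> r2=0x64
body[2] xor  r0, r2, r4 -> r0=0x64
body[3] sub  r1, r0, #27 -> r1=0x49
body[4] mov  r0, #0x9c -> r0=0x9c
body[5] sub  r3, r3, #33 -> r3=0xbb
epilogue: pop r4=0x3b, sp=0xd0
epilogue: pop r2=0x94, sp=0xd1
epilogue: pop r1=0xad, sp=0xd2
prologue pushed ['r1', 'r2', 'r4'] at ['0xd1', '0xd0', '0xcf']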